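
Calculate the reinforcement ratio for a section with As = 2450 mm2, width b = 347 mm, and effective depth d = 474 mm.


rho = As / (b * d)
= 2450 / (347 * 474)
= 0.0149

0.0149


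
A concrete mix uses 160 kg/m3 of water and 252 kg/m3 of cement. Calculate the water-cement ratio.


w/c = water / cement
w/c = 160 / 252 = 0.635

0.635


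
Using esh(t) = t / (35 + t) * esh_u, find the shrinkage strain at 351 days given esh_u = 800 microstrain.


esh(351) = 351 / (35 + 351) * 800
= 351 / 386 * 800
= 727.5 microstrain

727.5


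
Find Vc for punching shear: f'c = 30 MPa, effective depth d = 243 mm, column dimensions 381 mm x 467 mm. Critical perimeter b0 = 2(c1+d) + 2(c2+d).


b0 = 2*(381 + 243) + 2*(467 + 243) = 2668 mm
Vc = 0.33 * sqrt(30) * 2668 * 243 / 1000
= 1171.84 kN

1171.84


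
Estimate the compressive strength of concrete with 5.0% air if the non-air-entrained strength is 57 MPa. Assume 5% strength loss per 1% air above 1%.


Strength loss = (5.0 - 1) * 5 = 20.0%
f'c = 57 * (1 - 20.0/100)
= 45.6 MPa

45.6


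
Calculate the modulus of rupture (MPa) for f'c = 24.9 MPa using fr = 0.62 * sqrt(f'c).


fr = 0.62 * sqrt(24.9)
= 3.094 MPa

3.094


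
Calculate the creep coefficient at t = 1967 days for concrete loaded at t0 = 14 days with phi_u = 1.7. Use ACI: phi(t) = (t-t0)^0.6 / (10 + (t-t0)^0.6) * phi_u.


dt = 1967 - 14 = 1953
phi = 1953^0.6 / (10 + 1953^0.6) * 1.7
= 1.537

1.537


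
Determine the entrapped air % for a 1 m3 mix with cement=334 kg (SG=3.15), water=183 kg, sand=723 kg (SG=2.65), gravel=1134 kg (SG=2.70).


Vol cement = 334 / (3.15 * 1000) = 0.106032 m3
Vol water = 183 / 1000 = 0.183 m3
Vol sand = 723 / (2.65 * 1000) = 0.27283 m3
Vol gravel = 1134 / (2.70 * 1000) = 0.42 m3
Total solid + water volume = 0.981862 m3
Air = (1 - 0.981862) * 100 = 1.81%

1.81


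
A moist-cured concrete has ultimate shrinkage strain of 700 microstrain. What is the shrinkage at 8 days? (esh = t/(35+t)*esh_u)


esh(8) = 8 / (35 + 8) * 700
= 8 / 43 * 700
= 130.2 microstrain

130.2


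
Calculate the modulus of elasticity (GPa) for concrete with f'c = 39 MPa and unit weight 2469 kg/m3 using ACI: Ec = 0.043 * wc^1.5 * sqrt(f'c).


Ec = 0.043 * 2469^1.5 * sqrt(39) / 1000
= 32.94 GPa

32.94


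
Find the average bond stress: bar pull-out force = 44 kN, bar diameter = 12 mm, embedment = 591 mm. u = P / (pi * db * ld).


u = P / (pi * db * ld)
= 44 * 1000 / (pi * 12 * 591)
= 1.975 MPa

1.975


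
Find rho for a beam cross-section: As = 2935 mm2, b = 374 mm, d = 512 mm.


rho = As / (b * d)
= 2935 / (374 * 512)
= 0.0153

0.0153


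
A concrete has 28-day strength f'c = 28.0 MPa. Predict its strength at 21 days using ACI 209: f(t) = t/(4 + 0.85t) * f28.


f(21) = 21 / (4 + 0.85 * 21) * 28.0
= 21 / 21.85 * 28.0
= 26.91 MPa

26.91


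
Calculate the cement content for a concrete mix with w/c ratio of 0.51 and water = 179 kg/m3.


Cement = water / (w/c)
= 179 / 0.51
= 351.0 kg/m3

351.0


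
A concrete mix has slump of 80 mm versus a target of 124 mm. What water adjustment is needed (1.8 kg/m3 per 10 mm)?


Difference = 124 - 80 = 44 mm
Water adjustment = 44 * 1.8 / 10 = 7.9 kg/m3

7.9


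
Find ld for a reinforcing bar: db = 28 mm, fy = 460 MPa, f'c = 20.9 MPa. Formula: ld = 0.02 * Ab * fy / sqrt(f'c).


Ab = pi * 28^2 / 4 = 615.752 mm2
ld = 0.02 * 615.752 * 460 / sqrt(20.9)
= 1239.1 mm

1239.1


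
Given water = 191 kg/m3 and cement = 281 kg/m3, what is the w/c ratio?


w/c = water / cement
w/c = 191 / 281 = 0.68

0.68


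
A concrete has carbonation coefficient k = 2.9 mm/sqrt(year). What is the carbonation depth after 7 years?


depth = k * sqrt(t)
= 2.9 * sqrt(7)
= 7.67 mm

7.67


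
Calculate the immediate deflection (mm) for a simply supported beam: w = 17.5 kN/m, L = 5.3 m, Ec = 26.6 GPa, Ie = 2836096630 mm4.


Convert: L = 5.3 m = 5300 mm, Ec = 26.6 GPa = 26600 MPa
delta = 5 * 17.5 * 5300^4 / (384 * 26600 * 2836096630)
= 2.38 mm

2.38


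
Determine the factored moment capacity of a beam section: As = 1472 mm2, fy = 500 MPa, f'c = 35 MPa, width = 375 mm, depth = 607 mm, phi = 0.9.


a = As * fy / (0.85 * f'c * b)
= 1472 * 500 / (0.85 * 35 * 375)
= 65.972 mm
Mn = As * fy * (d - a/2) / 10^6
= 422.4743 kN-m
phi*Mn = 0.9 * 422.4743 = 380.23 kN-m

380.23


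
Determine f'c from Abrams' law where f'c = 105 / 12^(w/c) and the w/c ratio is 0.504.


f'c = 105 / 12^0.504
= 105 / 3.499
= 30.01 MPa

30.01


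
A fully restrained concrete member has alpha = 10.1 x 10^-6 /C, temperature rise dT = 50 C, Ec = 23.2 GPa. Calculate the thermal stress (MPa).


sigma = alpha * dT * Ec
= 10.1e-6 * 50 * 23.2 * 1000
= 11.716 MPa

11.716


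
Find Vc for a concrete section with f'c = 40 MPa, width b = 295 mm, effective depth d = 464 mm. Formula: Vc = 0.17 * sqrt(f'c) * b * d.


Vc = 0.17 * sqrt(40) * 295 * 464 / 1000
= 147.17 kN

147.17


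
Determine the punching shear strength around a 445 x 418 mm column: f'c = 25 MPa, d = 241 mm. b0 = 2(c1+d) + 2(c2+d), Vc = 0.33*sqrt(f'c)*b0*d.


b0 = 2*(445 + 241) + 2*(418 + 241) = 2690 mm
Vc = 0.33 * sqrt(25) * 2690 * 241 / 1000
= 1069.68 kN

1069.68


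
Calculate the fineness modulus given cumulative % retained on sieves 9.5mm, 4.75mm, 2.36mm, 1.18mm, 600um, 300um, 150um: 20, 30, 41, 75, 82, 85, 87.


FM = sum(cumulative % retained) / 100
= 420 / 100
= 4.2

4.2


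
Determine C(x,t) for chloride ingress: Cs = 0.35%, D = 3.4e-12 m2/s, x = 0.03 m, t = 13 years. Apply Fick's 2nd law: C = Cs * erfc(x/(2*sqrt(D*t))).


t_seconds = 13 * 365.25 * 24 * 3600 = 410248800.0 s
arg = 0.03 / (2 * sqrt(3.4e-12 * 410248800.0))
= 0.4016
erfc(0.4016) = 0.57
C = 0.35 * 0.57 = 0.1995%

0.1995


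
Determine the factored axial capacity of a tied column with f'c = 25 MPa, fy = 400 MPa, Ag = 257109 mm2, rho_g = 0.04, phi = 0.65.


Ast = rho * Ag = 0.04 * 257109 = 10284.36 mm2
phi*Pn = 0.65 * 0.80 * (0.85 * 25 * (257109 - 10284.36) + 400 * 10284.36) / 1000
= 4866.56 kN

4866.56


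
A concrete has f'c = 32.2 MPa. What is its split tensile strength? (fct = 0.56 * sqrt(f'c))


fct = 0.56 * sqrt(32.2)
= 0.56 * 5.675
= 3.178 MPa

3.178


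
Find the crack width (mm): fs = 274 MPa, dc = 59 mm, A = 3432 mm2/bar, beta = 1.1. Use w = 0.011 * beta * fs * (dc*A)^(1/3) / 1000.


w = 0.011 * beta * fs * (dc * A)^(1/3) / 1000
= 0.011 * 1.1 * 274 * (59 * 3432)^(1/3) / 1000
= 0.195 mm

0.195


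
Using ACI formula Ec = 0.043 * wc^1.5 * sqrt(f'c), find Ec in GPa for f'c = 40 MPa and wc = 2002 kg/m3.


Ec = 0.043 * 2002^1.5 * sqrt(40) / 1000
= 24.36 GPa

24.36


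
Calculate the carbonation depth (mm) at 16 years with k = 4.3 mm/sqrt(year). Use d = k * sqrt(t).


depth = k * sqrt(t)
= 4.3 * sqrt(16)
= 17.2 mm

17.2


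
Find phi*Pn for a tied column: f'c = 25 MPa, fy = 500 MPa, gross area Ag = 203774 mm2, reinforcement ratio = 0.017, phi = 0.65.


Ast = rho * Ag = 0.017 * 203774 = 3464.158 mm2
phi*Pn = 0.65 * 0.80 * (0.85 * 25 * (203774 - 3464.158) + 500 * 3464.158) / 1000
= 3114.1 kN

3114.1


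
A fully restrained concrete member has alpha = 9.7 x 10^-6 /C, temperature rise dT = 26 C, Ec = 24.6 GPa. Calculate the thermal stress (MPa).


sigma = alpha * dT * Ec
= 9.7e-6 * 26 * 24.6 * 1000
= 6.204 MPa

6.204


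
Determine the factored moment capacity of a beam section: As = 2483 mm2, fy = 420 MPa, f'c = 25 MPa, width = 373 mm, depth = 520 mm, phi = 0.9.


a = As * fy / (0.85 * f'c * b)
= 2483 * 420 / (0.85 * 25 * 373)
= 131.5704 mm
Mn = As * fy * (d - a/2) / 10^6
= 473.6824 kN-m
phi*Mn = 0.9 * 473.6824 = 426.31 kN-m

426.31


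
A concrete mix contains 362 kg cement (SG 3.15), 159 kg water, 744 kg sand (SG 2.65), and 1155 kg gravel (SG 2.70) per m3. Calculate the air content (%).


Vol cement = 362 / (3.15 * 1000) = 0.114921 m3
Vol water = 159 / 1000 = 0.159 m3
Vol sand = 744 / (2.65 * 1000) = 0.280755 m3
Vol gravel = 1155 / (2.70 * 1000) = 0.427778 m3
Total solid + water volume = 0.982453 m3
Air = (1 - 0.982453) * 100 = 1.75%

1.75


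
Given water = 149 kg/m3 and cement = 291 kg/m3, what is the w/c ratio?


w/c = water / cement
w/c = 149 / 291 = 0.512

0.512


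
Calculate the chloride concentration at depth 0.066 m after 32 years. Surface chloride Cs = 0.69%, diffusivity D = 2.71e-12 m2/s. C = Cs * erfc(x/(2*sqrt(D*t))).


t_seconds = 32 * 365.25 * 24 * 3600 = 1009843200.0 s
arg = 0.066 / (2 * sqrt(2.71e-12 * 1009843200.0))
= 0.6308
erfc(0.6308) = 0.3723
C = 0.69 * 0.3723 = 0.2569%

0.2569


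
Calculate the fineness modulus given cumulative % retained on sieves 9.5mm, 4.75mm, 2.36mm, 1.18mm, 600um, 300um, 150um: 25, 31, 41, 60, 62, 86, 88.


FM = sum(cumulative % retained) / 100
= 393 / 100
= 3.93

3.93


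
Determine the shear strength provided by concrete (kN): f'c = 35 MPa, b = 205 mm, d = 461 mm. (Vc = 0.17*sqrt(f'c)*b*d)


Vc = 0.17 * sqrt(35) * 205 * 461 / 1000
= 95.05 kN

95.05


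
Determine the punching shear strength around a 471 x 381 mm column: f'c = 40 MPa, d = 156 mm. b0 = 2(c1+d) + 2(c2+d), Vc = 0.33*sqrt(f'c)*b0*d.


b0 = 2*(471 + 156) + 2*(381 + 156) = 2328 mm
Vc = 0.33 * sqrt(40) * 2328 * 156 / 1000
= 757.97 kN

757.97


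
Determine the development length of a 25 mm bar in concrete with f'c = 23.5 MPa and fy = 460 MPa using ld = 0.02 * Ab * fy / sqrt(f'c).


Ab = pi * 25^2 / 4 = 490.874 mm2
ld = 0.02 * 490.874 * 460 / sqrt(23.5)
= 931.6 mm

931.6


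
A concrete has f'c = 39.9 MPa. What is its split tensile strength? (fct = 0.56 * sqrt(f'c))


fct = 0.56 * sqrt(39.9)
= 0.56 * 6.317
= 3.537 MPa

3.537


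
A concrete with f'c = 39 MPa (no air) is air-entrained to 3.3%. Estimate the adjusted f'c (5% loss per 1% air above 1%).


Strength loss = (3.3 - 1) * 5 = 11.5%
f'c = 39 * (1 - 11.5/100)
= 34.52 MPa

34.52


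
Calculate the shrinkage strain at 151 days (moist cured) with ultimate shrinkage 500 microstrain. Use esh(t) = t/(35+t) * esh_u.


esh(151) = 151 / (35 + 151) * 500
= 151 / 186 * 500
= 405.9 microstrain

405.9


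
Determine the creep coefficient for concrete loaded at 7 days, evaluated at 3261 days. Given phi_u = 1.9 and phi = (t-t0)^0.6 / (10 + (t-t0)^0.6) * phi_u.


dt = 3261 - 7 = 3254
phi = 3254^0.6 / (10 + 3254^0.6) * 1.9
= 1.762

1.762


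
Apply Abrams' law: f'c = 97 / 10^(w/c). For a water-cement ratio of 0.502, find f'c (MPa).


f'c = 97 / 10^0.502
= 97 / 3.177
= 30.53 MPa

30.53


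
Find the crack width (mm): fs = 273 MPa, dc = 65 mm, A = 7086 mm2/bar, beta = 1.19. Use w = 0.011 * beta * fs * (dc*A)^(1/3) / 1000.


w = 0.011 * beta * fs * (dc * A)^(1/3) / 1000
= 0.011 * 1.19 * 273 * (65 * 7086)^(1/3) / 1000
= 0.276 mm

0.276


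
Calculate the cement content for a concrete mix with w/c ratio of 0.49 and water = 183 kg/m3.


Cement = water / (w/c)
= 183 / 0.49
= 373.5 kg/m3

373.5


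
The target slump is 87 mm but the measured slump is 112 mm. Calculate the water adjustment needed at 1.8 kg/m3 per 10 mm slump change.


Difference = 87 - 112 = -25 mm
Water adjustment = -25 * 1.8 / 10 = -4.5 kg/m3

-4.5


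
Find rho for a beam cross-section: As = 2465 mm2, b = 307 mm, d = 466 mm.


rho = As / (b * d)
= 2465 / (307 * 466)
= 0.0172

0.0172


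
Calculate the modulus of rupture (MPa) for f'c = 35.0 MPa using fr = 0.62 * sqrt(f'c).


fr = 0.62 * sqrt(35.0)
= 3.668 MPa

3.668


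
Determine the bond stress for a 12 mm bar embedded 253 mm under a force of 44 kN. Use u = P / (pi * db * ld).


u = P / (pi * db * ld)
= 44 * 1000 / (pi * 12 * 253)
= 4.613 MPa

4.613


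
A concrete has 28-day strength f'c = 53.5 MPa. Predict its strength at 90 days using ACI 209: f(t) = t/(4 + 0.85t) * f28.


f(90) = 90 / (4 + 0.85 * 90) * 53.5
= 90 / 80.5 * 53.5
= 59.81 MPa

59.81


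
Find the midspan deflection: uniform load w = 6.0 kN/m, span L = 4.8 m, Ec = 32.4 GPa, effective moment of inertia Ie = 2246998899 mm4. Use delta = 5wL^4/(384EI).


Convert: L = 4.8 m = 4800 mm, Ec = 32.4 GPa = 32400 MPa
delta = 5 * 6.0 * 4800^4 / (384 * 32400 * 2246998899)
= 0.57 mm

0.57


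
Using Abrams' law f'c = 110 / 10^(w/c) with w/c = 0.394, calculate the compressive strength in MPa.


f'c = 110 / 10^0.394
= 110 / 2.477
= 44.4 MPa

44.4


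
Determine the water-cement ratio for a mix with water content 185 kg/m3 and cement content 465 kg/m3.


w/c = water / cement
w/c = 185 / 465 = 0.398

0.398


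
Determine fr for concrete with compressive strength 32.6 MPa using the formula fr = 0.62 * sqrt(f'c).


fr = 0.62 * sqrt(32.6)
= 3.54 MPa

3.54


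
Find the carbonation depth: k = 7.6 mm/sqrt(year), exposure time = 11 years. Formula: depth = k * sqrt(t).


depth = k * sqrt(t)
= 7.6 * sqrt(11)
= 25.21 mm

25.21


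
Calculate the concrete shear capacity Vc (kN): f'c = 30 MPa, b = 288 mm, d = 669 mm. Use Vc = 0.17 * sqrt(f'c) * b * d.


Vc = 0.17 * sqrt(30) * 288 * 669 / 1000
= 179.4 kN

179.4


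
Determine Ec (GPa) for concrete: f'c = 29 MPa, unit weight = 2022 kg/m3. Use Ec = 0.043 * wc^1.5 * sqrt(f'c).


Ec = 0.043 * 2022^1.5 * sqrt(29) / 1000
= 21.05 GPa

21.05


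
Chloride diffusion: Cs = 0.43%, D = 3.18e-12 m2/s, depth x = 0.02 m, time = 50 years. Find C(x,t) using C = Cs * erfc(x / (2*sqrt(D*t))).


t_seconds = 50 * 365.25 * 24 * 3600 = 1577880000.0 s
arg = 0.02 / (2 * sqrt(3.18e-12 * 1577880000.0))
= 0.1412
erfc(0.1412) = 0.8418
C = 0.43 * 0.8418 = 0.362%

0.362


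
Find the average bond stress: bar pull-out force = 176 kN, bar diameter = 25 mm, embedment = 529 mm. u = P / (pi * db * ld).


u = P / (pi * db * ld)
= 176 * 1000 / (pi * 25 * 529)
= 4.236 MPa

4.236


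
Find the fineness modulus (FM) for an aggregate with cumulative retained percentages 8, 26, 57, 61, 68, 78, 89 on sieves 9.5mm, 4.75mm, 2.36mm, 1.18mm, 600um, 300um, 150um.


FM = sum(cumulative % retained) / 100
= 387 / 100
= 3.87

3.87


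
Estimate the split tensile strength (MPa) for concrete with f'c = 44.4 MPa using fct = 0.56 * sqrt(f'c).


fct = 0.56 * sqrt(44.4)
= 0.56 * 6.663
= 3.731 MPa

3.731


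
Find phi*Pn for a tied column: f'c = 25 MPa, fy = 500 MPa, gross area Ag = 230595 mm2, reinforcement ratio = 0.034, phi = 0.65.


Ast = rho * Ag = 0.034 * 230595 = 7840.23 mm2
phi*Pn = 0.65 * 0.80 * (0.85 * 25 * (230595 - 7840.23) + 500 * 7840.23) / 1000
= 4499.9 kN

4499.9


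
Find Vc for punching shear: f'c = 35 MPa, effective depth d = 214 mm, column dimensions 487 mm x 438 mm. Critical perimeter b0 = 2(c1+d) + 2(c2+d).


b0 = 2*(487 + 214) + 2*(438 + 214) = 2706 mm
Vc = 0.33 * sqrt(35) * 2706 * 214 / 1000
= 1130.55 kN

1130.55


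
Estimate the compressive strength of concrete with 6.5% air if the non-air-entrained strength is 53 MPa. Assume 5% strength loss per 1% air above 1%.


Strength loss = (6.5 - 1) * 5 = 27.5%
f'c = 53 * (1 - 27.5/100)
= 38.42 MPa

38.42


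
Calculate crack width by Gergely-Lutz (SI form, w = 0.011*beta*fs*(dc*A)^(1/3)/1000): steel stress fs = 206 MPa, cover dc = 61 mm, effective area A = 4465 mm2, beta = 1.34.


w = 0.011 * beta * fs * (dc * A)^(1/3) / 1000
= 0.011 * 1.34 * 206 * (61 * 4465)^(1/3) / 1000
= 0.197 mm

0.197


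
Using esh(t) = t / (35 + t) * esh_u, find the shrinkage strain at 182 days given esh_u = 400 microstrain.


esh(182) = 182 / (35 + 182) * 400
= 182 / 217 * 400
= 335.5 microstrain

335.5


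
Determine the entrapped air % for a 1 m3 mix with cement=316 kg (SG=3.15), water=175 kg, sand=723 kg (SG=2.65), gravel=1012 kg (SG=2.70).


Vol cement = 316 / (3.15 * 1000) = 0.100317 m3
Vol water = 175 / 1000 = 0.175 m3
Vol sand = 723 / (2.65 * 1000) = 0.27283 m3
Vol gravel = 1012 / (2.70 * 1000) = 0.374815 m3
Total solid + water volume = 0.922962 m3
Air = (1 - 0.922962) * 100 = 7.7%

7.7


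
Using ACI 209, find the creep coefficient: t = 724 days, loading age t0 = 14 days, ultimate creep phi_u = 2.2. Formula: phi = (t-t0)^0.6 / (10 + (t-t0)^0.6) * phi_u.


dt = 724 - 14 = 710
phi = 710^0.6 / (10 + 710^0.6) * 2.2
= 1.842

1.842


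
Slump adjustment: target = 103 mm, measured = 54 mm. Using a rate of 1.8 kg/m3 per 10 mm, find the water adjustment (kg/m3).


Difference = 103 - 54 = 49 mm
Water adjustment = 49 * 1.8 / 10 = 8.8 kg/m3

8.8


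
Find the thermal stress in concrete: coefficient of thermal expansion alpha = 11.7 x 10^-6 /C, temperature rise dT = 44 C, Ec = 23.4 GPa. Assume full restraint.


sigma = alpha * dT * Ec
= 11.7e-6 * 44 * 23.4 * 1000
= 12.046 MPa

12.046


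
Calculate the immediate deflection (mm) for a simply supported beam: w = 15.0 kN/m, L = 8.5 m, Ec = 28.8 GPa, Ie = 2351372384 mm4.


Convert: L = 8.5 m = 8500 mm, Ec = 28.8 GPa = 28800 MPa
delta = 5 * 15.0 * 8500^4 / (384 * 28800 * 2351372384)
= 15.06 mm

15.06


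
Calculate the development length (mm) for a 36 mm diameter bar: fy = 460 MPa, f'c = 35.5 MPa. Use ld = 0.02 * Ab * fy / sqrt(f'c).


Ab = pi * 36^2 / 4 = 1017.876 mm2
ld = 0.02 * 1017.876 * 460 / sqrt(35.5)
= 1571.7 mm

1571.7


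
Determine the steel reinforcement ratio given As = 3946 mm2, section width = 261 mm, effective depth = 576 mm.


rho = As / (b * d)
= 3946 / (261 * 576)
= 0.0262

0.0262


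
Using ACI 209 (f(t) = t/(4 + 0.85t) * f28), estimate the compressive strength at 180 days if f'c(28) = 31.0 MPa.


f(180) = 180 / (4 + 0.85 * 180) * 31.0
= 180 / 157.0 * 31.0
= 35.54 MPa

35.54


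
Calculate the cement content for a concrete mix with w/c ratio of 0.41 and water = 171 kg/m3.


Cement = water / (w/c)
= 171 / 0.41
= 417.1 kg/m3

417.1


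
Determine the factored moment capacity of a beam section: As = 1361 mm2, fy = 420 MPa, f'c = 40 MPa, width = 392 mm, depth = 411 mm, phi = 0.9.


a = As * fy / (0.85 * f'c * b)
= 1361 * 420 / (0.85 * 40 * 392)
= 42.8887 mm
Mn = As * fy * (d - a/2) / 10^6
= 222.6778 kN-m
phi*Mn = 0.9 * 222.6778 = 200.41 kN-m

200.41


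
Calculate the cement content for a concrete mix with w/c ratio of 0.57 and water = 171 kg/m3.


Cement = water / (w/c)
= 171 / 0.57
= 300.0 kg/m3

300.0


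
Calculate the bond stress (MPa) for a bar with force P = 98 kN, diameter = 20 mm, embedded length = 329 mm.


u = P / (pi * db * ld)
= 98 * 1000 / (pi * 20 * 329)
= 4.741 MPa

4.741


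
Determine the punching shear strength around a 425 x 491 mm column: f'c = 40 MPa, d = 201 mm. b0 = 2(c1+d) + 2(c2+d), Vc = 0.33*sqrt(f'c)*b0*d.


b0 = 2*(425 + 201) + 2*(491 + 201) = 2636 mm
Vc = 0.33 * sqrt(40) * 2636 * 201 / 1000
= 1105.82 kN

1105.82


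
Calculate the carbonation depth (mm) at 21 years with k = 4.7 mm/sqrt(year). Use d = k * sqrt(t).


depth = k * sqrt(t)
= 4.7 * sqrt(21)
= 21.54 mm

21.54


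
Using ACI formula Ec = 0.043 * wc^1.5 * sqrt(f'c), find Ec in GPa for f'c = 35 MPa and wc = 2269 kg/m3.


Ec = 0.043 * 2269^1.5 * sqrt(35) / 1000
= 27.5 GPa

27.5


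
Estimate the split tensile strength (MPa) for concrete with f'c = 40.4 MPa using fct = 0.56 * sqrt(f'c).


fct = 0.56 * sqrt(40.4)
= 0.56 * 6.356
= 3.559 MPa

3.559


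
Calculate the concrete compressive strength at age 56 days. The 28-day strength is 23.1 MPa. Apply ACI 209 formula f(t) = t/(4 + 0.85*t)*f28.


f(56) = 56 / (4 + 0.85 * 56) * 23.1
= 56 / 51.6 * 23.1
= 25.07 MPa

25.07


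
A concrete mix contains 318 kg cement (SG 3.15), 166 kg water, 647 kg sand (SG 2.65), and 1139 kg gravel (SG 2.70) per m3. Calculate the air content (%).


Vol cement = 318 / (3.15 * 1000) = 0.100952 m3
Vol water = 166 / 1000 = 0.166 m3
Vol sand = 647 / (2.65 * 1000) = 0.244151 m3
Vol gravel = 1139 / (2.70 * 1000) = 0.421852 m3
Total solid + water volume = 0.932955 m3
Air = (1 - 0.932955) * 100 = 6.7%

6.7


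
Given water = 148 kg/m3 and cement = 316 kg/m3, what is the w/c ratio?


w/c = water / cement
w/c = 148 / 316 = 0.468

0.468


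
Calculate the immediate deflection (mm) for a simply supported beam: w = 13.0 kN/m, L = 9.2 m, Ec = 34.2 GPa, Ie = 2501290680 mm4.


Convert: L = 9.2 m = 9200 mm, Ec = 34.2 GPa = 34200 MPa
delta = 5 * 13.0 * 9200^4 / (384 * 34200 * 2501290680)
= 14.18 mm

14.18


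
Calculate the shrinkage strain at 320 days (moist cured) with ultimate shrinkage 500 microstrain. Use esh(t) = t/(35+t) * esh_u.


esh(320) = 320 / (35 + 320) * 500
= 320 / 355 * 500
= 450.7 microstrain

450.7


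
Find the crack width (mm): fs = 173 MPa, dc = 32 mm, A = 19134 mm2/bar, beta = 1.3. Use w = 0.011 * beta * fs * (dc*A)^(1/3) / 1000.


w = 0.011 * beta * fs * (dc * A)^(1/3) / 1000
= 0.011 * 1.3 * 173 * (32 * 19134)^(1/3) / 1000
= 0.21 mm

0.21


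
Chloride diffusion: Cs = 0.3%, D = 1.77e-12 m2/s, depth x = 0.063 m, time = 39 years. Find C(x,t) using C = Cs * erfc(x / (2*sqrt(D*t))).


t_seconds = 39 * 365.25 * 24 * 3600 = 1230746400.0 s
arg = 0.063 / (2 * sqrt(1.77e-12 * 1230746400.0))
= 0.6749
erfc(0.6749) = 0.3399
C = 0.3 * 0.3399 = 0.102%

0.102


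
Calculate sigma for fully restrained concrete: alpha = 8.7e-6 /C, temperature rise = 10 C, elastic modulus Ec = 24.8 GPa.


sigma = alpha * dT * Ec
= 8.7e-6 * 10 * 24.8 * 1000
= 2.158 MPa

2.158


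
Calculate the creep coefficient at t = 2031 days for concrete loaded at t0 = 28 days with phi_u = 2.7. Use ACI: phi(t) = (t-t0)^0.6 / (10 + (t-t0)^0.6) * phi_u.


dt = 2031 - 28 = 2003
phi = 2003^0.6 / (10 + 2003^0.6) * 2.7
= 2.445

2.445


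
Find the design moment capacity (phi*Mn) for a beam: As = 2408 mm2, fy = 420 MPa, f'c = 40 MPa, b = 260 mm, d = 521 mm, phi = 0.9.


a = As * fy / (0.85 * f'c * b)
= 2408 * 420 / (0.85 * 40 * 260)
= 114.4072 mm
Mn = As * fy * (d - a/2) / 10^6
= 469.0651 kN-m
phi*Mn = 0.9 * 469.0651 = 422.16 kN-m

422.16


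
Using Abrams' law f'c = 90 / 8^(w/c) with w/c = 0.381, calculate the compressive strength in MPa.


f'c = 90 / 8^0.381
= 90 / 2.208
= 40.75 MPa

40.75


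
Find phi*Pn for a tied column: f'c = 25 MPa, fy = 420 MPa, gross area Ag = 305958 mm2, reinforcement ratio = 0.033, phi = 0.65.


Ast = rho * Ag = 0.033 * 305958 = 10096.614 mm2
phi*Pn = 0.65 * 0.80 * (0.85 * 25 * (305958 - 10096.614) + 420 * 10096.614) / 1000
= 5474.37 kN

5474.37


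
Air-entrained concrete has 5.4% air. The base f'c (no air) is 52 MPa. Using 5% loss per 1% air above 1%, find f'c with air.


Strength loss = (5.4 - 1) * 5 = 22.0%
f'c = 52 * (1 - 22.0/100)
= 40.56 MPa

40.56


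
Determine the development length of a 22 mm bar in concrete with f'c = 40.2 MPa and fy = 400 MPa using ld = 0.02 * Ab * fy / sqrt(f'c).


Ab = pi * 22^2 / 4 = 380.133 mm2
ld = 0.02 * 380.133 * 400 / sqrt(40.2)
= 479.6 mm

479.6


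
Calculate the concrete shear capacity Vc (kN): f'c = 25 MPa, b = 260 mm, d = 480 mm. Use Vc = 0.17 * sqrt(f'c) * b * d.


Vc = 0.17 * sqrt(25) * 260 * 480 / 1000
= 106.08 kN

106.08


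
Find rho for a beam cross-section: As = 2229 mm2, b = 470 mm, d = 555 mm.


rho = As / (b * d)
= 2229 / (470 * 555)
= 0.0085

0.0085


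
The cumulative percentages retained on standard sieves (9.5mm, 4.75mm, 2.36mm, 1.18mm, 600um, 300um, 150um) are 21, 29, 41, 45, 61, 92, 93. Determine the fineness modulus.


FM = sum(cumulative % retained) / 100
= 382 / 100
= 3.82

3.82


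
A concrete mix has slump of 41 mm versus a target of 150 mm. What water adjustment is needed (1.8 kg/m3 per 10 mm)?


Difference = 150 - 41 = 109 mm
Water adjustment = 109 * 1.8 / 10 = 19.6 kg/m3

19.6


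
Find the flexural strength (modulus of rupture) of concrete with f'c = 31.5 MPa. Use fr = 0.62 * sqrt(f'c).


fr = 0.62 * sqrt(31.5)
= 3.48 MPa

3.48


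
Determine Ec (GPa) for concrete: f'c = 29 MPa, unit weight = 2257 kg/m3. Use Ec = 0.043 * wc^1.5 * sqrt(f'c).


Ec = 0.043 * 2257^1.5 * sqrt(29) / 1000
= 24.83 GPa

24.83


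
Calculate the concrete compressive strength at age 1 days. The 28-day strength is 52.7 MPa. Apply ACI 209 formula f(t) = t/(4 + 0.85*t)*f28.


f(1) = 1 / (4 + 0.85 * 1) * 52.7
= 1 / 4.85 * 52.7
= 10.87 MPa

10.87


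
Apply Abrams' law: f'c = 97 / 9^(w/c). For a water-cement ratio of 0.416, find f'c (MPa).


f'c = 97 / 9^0.416
= 97 / 2.494
= 38.89 MPa

38.89


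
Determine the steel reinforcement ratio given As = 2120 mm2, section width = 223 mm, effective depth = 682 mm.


rho = As / (b * d)
= 2120 / (223 * 682)
= 0.0139

0.0139


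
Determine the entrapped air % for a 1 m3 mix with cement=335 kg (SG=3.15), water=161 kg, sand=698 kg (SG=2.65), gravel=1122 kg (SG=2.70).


Vol cement = 335 / (3.15 * 1000) = 0.106349 m3
Vol water = 161 / 1000 = 0.161 m3
Vol sand = 698 / (2.65 * 1000) = 0.263396 m3
Vol gravel = 1122 / (2.70 * 1000) = 0.415556 m3
Total solid + water volume = 0.946301 m3
Air = (1 - 0.946301) * 100 = 5.37%

5.37


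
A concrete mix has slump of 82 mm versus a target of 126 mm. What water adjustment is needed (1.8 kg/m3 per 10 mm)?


Difference = 126 - 82 = 44 mm
Water adjustment = 44 * 1.8 / 10 = 7.9 kg/m3

7.9


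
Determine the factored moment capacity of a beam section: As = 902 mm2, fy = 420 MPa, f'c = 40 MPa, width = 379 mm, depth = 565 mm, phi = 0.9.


a = As * fy / (0.85 * f'c * b)
= 902 * 420 / (0.85 * 40 * 379)
= 29.3993 mm
Mn = As * fy * (d - a/2) / 10^6
= 208.4758 kN-m
phi*Mn = 0.9 * 208.4758 = 187.63 kN-m

187.63


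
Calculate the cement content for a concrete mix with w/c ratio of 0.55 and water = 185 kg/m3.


Cement = water / (w/c)
= 185 / 0.55
= 336.4 kg/m3

336.4


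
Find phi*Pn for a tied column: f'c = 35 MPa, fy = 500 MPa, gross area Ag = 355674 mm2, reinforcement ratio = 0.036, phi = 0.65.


Ast = rho * Ag = 0.036 * 355674 = 12804.264 mm2
phi*Pn = 0.65 * 0.80 * (0.85 * 35 * (355674 - 12804.264) + 500 * 12804.264) / 1000
= 8633.3 kN

8633.3


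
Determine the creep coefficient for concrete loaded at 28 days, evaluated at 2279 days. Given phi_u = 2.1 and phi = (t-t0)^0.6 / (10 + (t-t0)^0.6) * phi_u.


dt = 2279 - 28 = 2251
phi = 2251^0.6 / (10 + 2251^0.6) * 2.1
= 1.914

1.914


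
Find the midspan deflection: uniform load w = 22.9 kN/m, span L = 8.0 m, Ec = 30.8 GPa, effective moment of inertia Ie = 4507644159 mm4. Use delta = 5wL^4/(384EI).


Convert: L = 8.0 m = 8000 mm, Ec = 30.8 GPa = 30800 MPa
delta = 5 * 22.9 * 8000^4 / (384 * 30800 * 4507644159)
= 8.8 mm

8.8


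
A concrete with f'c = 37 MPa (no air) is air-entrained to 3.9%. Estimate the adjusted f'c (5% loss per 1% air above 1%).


Strength loss = (3.9 - 1) * 5 = 14.5%
f'c = 37 * (1 - 14.5/100)
= 31.63 MPa

31.63


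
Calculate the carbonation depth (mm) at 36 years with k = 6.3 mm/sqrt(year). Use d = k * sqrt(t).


depth = k * sqrt(t)
= 6.3 * sqrt(36)
= 37.8 mm

37.8


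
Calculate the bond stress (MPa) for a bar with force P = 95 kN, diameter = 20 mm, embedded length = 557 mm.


u = P / (pi * db * ld)
= 95 * 1000 / (pi * 20 * 557)
= 2.714 MPa

2.714


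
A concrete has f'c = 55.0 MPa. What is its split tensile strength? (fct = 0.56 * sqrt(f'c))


fct = 0.56 * sqrt(55.0)
= 0.56 * 7.416
= 4.153 MPa

4.153


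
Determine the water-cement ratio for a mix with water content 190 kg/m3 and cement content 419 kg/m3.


w/c = water / cement
w/c = 190 / 419 = 0.453

0.453


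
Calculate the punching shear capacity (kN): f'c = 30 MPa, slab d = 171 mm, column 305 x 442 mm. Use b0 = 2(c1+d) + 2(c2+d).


b0 = 2*(305 + 171) + 2*(442 + 171) = 2178 mm
Vc = 0.33 * sqrt(30) * 2178 * 171 / 1000
= 673.18 kN

673.18


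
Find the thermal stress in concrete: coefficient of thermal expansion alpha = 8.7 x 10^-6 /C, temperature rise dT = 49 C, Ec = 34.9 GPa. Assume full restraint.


sigma = alpha * dT * Ec
= 8.7e-6 * 49 * 34.9 * 1000
= 14.878 MPa

14.878


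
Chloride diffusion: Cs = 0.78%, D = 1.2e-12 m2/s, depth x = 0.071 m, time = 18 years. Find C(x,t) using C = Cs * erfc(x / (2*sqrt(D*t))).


t_seconds = 18 * 365.25 * 24 * 3600 = 568036800.0 s
arg = 0.071 / (2 * sqrt(1.2e-12 * 568036800.0))
= 1.3597
erfc(1.3597) = 0.0545
C = 0.78 * 0.0545 = 0.0425%

0.0425


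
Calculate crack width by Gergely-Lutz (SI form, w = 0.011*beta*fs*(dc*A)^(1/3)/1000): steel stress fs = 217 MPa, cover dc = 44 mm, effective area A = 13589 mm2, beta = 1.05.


w = 0.011 * beta * fs * (dc * A)^(1/3) / 1000
= 0.011 * 1.05 * 217 * (44 * 13589)^(1/3) / 1000
= 0.211 mm

0.211


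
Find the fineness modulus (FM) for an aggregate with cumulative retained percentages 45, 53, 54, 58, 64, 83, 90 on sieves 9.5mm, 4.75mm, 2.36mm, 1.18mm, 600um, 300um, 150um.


FM = sum(cumulative % retained) / 100
= 447 / 100
= 4.47

4.47


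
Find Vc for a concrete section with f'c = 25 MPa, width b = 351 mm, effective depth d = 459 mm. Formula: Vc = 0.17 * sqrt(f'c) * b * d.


Vc = 0.17 * sqrt(25) * 351 * 459 / 1000
= 136.94 kN

136.94


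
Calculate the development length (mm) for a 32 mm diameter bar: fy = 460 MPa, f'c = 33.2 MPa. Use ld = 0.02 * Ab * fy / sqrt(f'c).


Ab = pi * 32^2 / 4 = 804.248 mm2
ld = 0.02 * 804.248 * 460 / sqrt(33.2)
= 1284.1 mm

1284.1


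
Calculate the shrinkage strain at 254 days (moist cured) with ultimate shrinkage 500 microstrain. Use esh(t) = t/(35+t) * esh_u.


esh(254) = 254 / (35 + 254) * 500
= 254 / 289 * 500
= 439.4 microstrain

439.4


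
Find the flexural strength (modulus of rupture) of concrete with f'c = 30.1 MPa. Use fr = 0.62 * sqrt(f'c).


fr = 0.62 * sqrt(30.1)
= 3.402 MPa

3.402


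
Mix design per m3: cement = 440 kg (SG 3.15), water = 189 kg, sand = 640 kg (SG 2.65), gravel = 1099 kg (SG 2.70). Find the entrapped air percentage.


Vol cement = 440 / (3.15 * 1000) = 0.139683 m3
Vol water = 189 / 1000 = 0.189 m3
Vol sand = 640 / (2.65 * 1000) = 0.241509 m3
Vol gravel = 1099 / (2.70 * 1000) = 0.407037 m3
Total solid + water volume = 0.977229 m3
Air = (1 - 0.977229) * 100 = 2.28%

2.28


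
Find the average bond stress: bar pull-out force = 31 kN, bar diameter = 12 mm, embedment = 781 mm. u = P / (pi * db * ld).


u = P / (pi * db * ld)
= 31 * 1000 / (pi * 12 * 781)
= 1.053 MPa

1.053


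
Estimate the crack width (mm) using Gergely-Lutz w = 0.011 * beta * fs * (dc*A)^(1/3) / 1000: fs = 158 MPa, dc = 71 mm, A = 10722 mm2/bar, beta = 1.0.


w = 0.011 * beta * fs * (dc * A)^(1/3) / 1000
= 0.011 * 1.0 * 158 * (71 * 10722)^(1/3) / 1000
= 0.159 mm

0.159


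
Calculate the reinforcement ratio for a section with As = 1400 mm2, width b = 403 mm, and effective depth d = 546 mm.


rho = As / (b * d)
= 1400 / (403 * 546)
= 0.0064

0.0064


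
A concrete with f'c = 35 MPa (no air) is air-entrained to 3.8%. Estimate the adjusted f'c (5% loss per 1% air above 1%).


Strength loss = (3.8 - 1) * 5 = 14.0%
f'c = 35 * (1 - 14.0/100)
= 30.1 MPa

30.1


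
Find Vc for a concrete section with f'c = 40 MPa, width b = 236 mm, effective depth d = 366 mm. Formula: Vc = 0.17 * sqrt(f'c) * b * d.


Vc = 0.17 * sqrt(40) * 236 * 366 / 1000
= 92.87 kN

92.87


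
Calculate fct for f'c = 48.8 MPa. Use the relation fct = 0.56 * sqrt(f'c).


fct = 0.56 * sqrt(48.8)
= 0.56 * 6.986
= 3.912 MPa

3.912


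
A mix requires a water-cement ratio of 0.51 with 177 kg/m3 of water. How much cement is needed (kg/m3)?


Cement = water / (w/c)
= 177 / 0.51
= 347.1 kg/m3

347.1


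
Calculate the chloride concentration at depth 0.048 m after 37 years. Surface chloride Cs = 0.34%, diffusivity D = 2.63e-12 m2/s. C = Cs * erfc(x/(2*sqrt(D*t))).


t_seconds = 37 * 365.25 * 24 * 3600 = 1167631200.0 s
arg = 0.048 / (2 * sqrt(2.63e-12 * 1167631200.0))
= 0.4331
erfc(0.4331) = 0.5402
C = 0.34 * 0.5402 = 0.1837%

0.1837


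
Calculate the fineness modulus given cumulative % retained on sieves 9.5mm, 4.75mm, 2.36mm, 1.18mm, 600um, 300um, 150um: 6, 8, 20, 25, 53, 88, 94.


FM = sum(cumulative % retained) / 100
= 294 / 100
= 2.94

2.94


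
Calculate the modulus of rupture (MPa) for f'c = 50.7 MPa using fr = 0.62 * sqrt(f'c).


fr = 0.62 * sqrt(50.7)
= 4.415 MPa

4.415


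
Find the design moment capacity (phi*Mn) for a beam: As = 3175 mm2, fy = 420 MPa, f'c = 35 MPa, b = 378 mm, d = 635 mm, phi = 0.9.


a = As * fy / (0.85 * f'c * b)
= 3175 * 420 / (0.85 * 35 * 378)
= 118.5808 mm
Mn = As * fy * (d - a/2) / 10^6
= 767.7088 kN-m
phi*Mn = 0.9 * 767.7088 = 690.94 kN-m

690.94


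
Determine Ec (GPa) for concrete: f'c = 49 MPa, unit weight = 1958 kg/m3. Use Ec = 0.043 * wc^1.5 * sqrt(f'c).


Ec = 0.043 * 1958^1.5 * sqrt(49) / 1000
= 26.08 GPa

26.08


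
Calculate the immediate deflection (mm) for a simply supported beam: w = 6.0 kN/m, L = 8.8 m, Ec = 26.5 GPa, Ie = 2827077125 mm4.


Convert: L = 8.8 m = 8800 mm, Ec = 26.5 GPa = 26500 MPa
delta = 5 * 6.0 * 8800^4 / (384 * 26500 * 2827077125)
= 6.25 mm

6.25


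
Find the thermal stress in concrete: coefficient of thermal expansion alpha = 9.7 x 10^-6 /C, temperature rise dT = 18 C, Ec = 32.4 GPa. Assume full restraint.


sigma = alpha * dT * Ec
= 9.7e-6 * 18 * 32.4 * 1000
= 5.657 MPa

5.657


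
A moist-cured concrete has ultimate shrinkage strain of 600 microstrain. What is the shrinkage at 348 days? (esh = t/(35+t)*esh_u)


esh(348) = 348 / (35 + 348) * 600
= 348 / 383 * 600
= 545.2 microstrain

545.2


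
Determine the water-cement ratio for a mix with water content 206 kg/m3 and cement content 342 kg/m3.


w/c = water / cement
w/c = 206 / 342 = 0.602

0.602


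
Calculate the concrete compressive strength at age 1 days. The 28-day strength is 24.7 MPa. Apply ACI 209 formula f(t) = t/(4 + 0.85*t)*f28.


f(1) = 1 / (4 + 0.85 * 1) * 24.7
= 1 / 4.85 * 24.7
= 5.09 MPa

5.09


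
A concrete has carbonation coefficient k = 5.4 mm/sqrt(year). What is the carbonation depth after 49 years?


depth = k * sqrt(t)
= 5.4 * sqrt(49)
= 37.8 mm

37.8


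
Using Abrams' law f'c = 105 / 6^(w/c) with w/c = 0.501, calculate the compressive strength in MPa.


f'c = 105 / 6^0.501
= 105 / 2.454
= 42.79 MPa

42.79


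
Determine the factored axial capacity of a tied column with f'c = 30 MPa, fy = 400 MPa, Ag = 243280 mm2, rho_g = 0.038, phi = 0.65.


Ast = rho * Ag = 0.038 * 243280 = 9244.64 mm2
phi*Pn = 0.65 * 0.80 * (0.85 * 30 * (243280 - 9244.64) + 400 * 9244.64) / 1000
= 5026.19 kN

5026.19


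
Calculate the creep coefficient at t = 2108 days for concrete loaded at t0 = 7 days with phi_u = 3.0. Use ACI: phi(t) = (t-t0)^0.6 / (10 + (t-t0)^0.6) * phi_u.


dt = 2108 - 7 = 2101
phi = 2101^0.6 / (10 + 2101^0.6) * 3.0
= 2.724

2.724


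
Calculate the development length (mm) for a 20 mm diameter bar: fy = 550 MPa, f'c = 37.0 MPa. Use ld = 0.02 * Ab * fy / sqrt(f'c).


Ab = pi * 20^2 / 4 = 314.159 mm2
ld = 0.02 * 314.159 * 550 / sqrt(37.0)
= 568.1 mm

568.1


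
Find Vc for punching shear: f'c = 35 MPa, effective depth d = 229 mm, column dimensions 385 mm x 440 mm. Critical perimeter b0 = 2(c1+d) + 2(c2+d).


b0 = 2*(385 + 229) + 2*(440 + 229) = 2566 mm
Vc = 0.33 * sqrt(35) * 2566 * 229 / 1000
= 1147.2 kN

1147.2


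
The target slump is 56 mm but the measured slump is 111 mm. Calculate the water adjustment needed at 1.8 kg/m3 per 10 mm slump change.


Difference = 56 - 111 = -55 mm
Water adjustment = -55 * 1.8 / 10 = -9.9 kg/m3

-9.9


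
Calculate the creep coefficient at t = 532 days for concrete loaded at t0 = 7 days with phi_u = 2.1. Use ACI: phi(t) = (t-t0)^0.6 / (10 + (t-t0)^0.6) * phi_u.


dt = 532 - 7 = 525
phi = 525^0.6 / (10 + 525^0.6) * 2.1
= 1.703

1.703


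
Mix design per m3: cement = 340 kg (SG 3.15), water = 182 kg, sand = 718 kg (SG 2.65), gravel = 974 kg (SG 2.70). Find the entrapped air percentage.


Vol cement = 340 / (3.15 * 1000) = 0.107937 m3
Vol water = 182 / 1000 = 0.182 m3
Vol sand = 718 / (2.65 * 1000) = 0.270943 m3
Vol gravel = 974 / (2.70 * 1000) = 0.360741 m3
Total solid + water volume = 0.921621 m3
Air = (1 - 0.921621) * 100 = 7.84%

7.84


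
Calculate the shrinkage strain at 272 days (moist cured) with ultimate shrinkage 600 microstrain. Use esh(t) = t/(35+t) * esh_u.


esh(272) = 272 / (35 + 272) * 600
= 272 / 307 * 600
= 531.6 microstrain

531.6


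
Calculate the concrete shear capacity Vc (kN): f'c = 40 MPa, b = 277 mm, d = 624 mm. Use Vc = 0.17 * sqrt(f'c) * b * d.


Vc = 0.17 * sqrt(40) * 277 * 624 / 1000
= 185.84 kN

185.84


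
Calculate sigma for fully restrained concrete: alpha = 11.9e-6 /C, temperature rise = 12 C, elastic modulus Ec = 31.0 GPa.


sigma = alpha * dT * Ec
= 11.9e-6 * 12 * 31.0 * 1000
= 4.427 MPa

4.427


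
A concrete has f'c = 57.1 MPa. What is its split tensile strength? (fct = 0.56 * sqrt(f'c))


fct = 0.56 * sqrt(57.1)
= 0.56 * 7.556
= 4.232 MPa

4.232


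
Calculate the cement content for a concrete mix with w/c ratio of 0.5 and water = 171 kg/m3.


Cement = water / (w/c)
= 171 / 0.5
= 342.0 kg/m3

342.0


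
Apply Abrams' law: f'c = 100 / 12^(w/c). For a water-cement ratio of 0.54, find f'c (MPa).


f'c = 100 / 12^0.54
= 100 / 3.826
= 26.14 MPa

26.14


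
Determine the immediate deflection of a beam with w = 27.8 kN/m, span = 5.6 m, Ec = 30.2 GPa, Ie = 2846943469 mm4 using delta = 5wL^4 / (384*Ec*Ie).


Convert: L = 5.6 m = 5600 mm, Ec = 30.2 GPa = 30200 MPa
delta = 5 * 27.8 * 5600^4 / (384 * 30200 * 2846943469)
= 4.14 mm

4.14


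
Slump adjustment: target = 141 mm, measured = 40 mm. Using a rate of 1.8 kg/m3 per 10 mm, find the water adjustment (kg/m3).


Difference = 141 - 40 = 101 mm
Water adjustment = 101 * 1.8 / 10 = 18.2 kg/m3

18.2


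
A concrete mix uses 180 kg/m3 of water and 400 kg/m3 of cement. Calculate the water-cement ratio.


w/c = water / cement
w/c = 180 / 400 = 0.45

0.45


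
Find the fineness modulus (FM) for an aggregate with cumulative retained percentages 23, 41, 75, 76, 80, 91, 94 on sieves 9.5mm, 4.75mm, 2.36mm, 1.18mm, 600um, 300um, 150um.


FM = sum(cumulative % retained) / 100
= 480 / 100
= 4.8

4.8


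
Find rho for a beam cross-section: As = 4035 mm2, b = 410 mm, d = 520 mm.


rho = As / (b * d)
= 4035 / (410 * 520)
= 0.0189

0.0189


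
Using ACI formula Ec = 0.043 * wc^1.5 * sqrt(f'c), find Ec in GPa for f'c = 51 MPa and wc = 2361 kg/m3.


Ec = 0.043 * 2361^1.5 * sqrt(51) / 1000
= 35.23 GPa

35.23


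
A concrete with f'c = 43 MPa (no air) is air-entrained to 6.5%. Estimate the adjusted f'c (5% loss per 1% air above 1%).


Strength loss = (6.5 - 1) * 5 = 27.5%
f'c = 43 * (1 - 27.5/100)
= 31.18 MPa

31.18


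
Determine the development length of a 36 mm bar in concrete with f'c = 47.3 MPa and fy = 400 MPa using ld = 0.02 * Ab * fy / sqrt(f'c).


Ab = pi * 36^2 / 4 = 1017.876 mm2
ld = 0.02 * 1017.876 * 400 / sqrt(47.3)
= 1184.0 mm

1184.0


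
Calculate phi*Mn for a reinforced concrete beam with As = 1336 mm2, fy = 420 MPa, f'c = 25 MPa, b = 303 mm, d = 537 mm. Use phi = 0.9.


a = As * fy / (0.85 * f'c * b)
= 1336 * 420 / (0.85 * 25 * 303)
= 87.1474 mm
Mn = As * fy * (d - a/2) / 10^6
= 276.8714 kN-m
phi*Mn = 0.9 * 276.8714 = 249.18 kN-m

249.18


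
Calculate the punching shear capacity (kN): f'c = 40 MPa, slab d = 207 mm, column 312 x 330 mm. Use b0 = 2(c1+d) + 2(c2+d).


b0 = 2*(312 + 207) + 2*(330 + 207) = 2112 mm
Vc = 0.33 * sqrt(40) * 2112 * 207 / 1000
= 912.45 kN

912.45


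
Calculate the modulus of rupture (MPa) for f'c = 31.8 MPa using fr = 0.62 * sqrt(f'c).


fr = 0.62 * sqrt(31.8)
= 3.496 MPa

3.496


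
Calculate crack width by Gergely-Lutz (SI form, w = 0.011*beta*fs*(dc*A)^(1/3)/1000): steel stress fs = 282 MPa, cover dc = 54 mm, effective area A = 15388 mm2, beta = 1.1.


w = 0.011 * beta * fs * (dc * A)^(1/3) / 1000
= 0.011 * 1.1 * 282 * (54 * 15388)^(1/3) / 1000
= 0.321 mm

0.321


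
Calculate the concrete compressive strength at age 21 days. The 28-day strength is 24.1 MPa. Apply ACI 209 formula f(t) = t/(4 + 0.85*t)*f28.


f(21) = 21 / (4 + 0.85 * 21) * 24.1
= 21 / 21.85 * 24.1
= 23.16 MPa

23.16
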